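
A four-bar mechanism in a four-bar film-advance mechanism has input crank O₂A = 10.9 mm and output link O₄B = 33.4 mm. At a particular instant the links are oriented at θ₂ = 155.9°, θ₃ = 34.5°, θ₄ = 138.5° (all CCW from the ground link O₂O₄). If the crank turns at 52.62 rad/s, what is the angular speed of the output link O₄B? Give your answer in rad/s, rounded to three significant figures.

ω₂ = 52.62 rad/s
Differentiating the loop-closure r₂e^{iθ₂}+r₃e^{iθ₃}=r₁+r₄e^{iθ₄} gives r₂ω₂e^{iθ₂}+r₃ω₃e^{iθ₃}=r₄ω₄e^{iθ₄}.
Eliminating the other unknown: ω₄ = r₂ω₂ sin(θ₂−θ₃) / [r₄ sin(θ₄−θ₃)].
Numerator sine = +0.85355; denominator sine = +0.97030.
Result = 0.0109·52.62·(+0.85355) / (0.0334·(+0.97030)) = +15.106 rad/s; magnitude 15.106 rad/s.

15.1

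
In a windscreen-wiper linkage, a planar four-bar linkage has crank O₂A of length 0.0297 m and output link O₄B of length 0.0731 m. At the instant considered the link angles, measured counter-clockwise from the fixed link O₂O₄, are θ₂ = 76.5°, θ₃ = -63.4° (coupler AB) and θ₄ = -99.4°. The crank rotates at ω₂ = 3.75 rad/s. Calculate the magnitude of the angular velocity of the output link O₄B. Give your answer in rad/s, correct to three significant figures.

ω₂ = 3.75 rad/s
Differentiating the loop-closure r₂e^{iθ₂}+r₃e^{iθ₃}=r₁+r₄e^{iθ₄} gives r₂ω₂e^{iθ₂}+r₃ω₃e^{iθ₃}=r₄ω₄e^{iθ₄}.
Eliminating the other unknown: ω₄ = r₂ω₂ sin(θ₂−θ₃) / [r₄ sin(θ₄−θ₃)].
Numerator sine = +0.64412; denominator sine = -0.58779.
Result = 0.0297·3.75·(+0.64412) / (0.0731·(-0.58779)) = -1.6696 rad/s; magnitude 1.6696 rad/s.

1.67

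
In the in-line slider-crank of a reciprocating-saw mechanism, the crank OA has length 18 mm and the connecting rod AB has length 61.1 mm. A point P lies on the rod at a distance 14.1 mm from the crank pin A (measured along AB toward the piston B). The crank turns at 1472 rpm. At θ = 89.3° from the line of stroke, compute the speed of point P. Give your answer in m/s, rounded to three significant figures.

2.78

ω = 154.1 rad/s.  Crank-pin speed |V_A| = rω = 2.7747 m/s, perpendicular to OA.
Rod angle: sinφ = −(r/L) sinθ ⇒ φ = -17.132°; ω_rod = −rω cosθ/√(L²−r²sin²θ) = -0.58056 rad/s.
V_P = V_A + ω_rod × AP, with AP = 0.0141 m along the rod.
Components: V_Px = −rω sinθ − a·ω_rod·sinφ = -2.7769 m/s;  V_Py = rω cosθ + a·ω_rod·cosφ = +0.026075 m/s.
|V_P| = √(V_Px² + V_Py²) = 2.777 m/s.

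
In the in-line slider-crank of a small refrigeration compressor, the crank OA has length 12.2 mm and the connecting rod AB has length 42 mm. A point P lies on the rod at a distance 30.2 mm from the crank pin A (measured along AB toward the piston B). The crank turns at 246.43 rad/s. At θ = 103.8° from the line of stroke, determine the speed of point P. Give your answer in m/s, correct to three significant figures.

2.78

ω = 246.4 rad/s.  Crank-pin speed |V_A| = rω = 3.0064 m/s, perpendicular to OA.
Rod angle: sinφ = −(r/L) sinθ ⇒ φ = -16.385°; ω_rod = −rω cosθ/√(L²−r²sin²θ) = +17.798 rad/s.
V_P = V_A + ω_rod × AP, with AP = 0.0302 m along the rod.
Components: V_Px = −rω sinθ − a·ω_rod·sinφ = -2.768 m/s;  V_Py = rω cosθ + a·ω_rod·cosφ = -0.20148 m/s.
|V_P| = √(V_Px² + V_Py²) = 2.7754 m/s.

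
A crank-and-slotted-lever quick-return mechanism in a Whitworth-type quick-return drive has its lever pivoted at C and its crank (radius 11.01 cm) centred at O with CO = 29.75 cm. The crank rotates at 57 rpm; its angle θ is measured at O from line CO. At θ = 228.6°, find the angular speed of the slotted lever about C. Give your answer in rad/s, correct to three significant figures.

0.994

ω = 5.969 rad/s (from 57 rpm).
Crank pin A relative to C: A = (d + r cosθ, r sinθ); lever angle φ = atan2(r sinθ, d + r cosθ).
Differentiating tanφ: φ̇ = rω(d cosθ + r)/(d² + r² + 2dr cosθ).
d² + r² + 2dr cosθ = |CA|² = 0.0573061 m²;  d cosθ + r = -0.08664 m.
|ω_lever| = |0.1101·5.969·-0.08664| / 0.0573061 = 0.9936 rad/s.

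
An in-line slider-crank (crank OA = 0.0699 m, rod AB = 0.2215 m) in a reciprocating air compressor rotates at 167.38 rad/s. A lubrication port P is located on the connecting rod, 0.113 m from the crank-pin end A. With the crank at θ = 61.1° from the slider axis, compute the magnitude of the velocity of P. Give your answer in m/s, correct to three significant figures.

11.4

ω = 167.4 rad/s.  Crank-pin speed |V_A| = rω = 11.7 m/s, perpendicular to OA.
Rod angle: sinφ = −(r/L) sinθ ⇒ φ = -16.038°; ω_rod = −rω cosθ/√(L²−r²sin²θ) = -26.561 rad/s.
V_P = V_A + ω_rod × AP, with AP = 0.113 m along the rod.
Components: V_Px = −rω sinθ − a·ω_rod·sinφ = -11.072 m/s;  V_Py = rω cosθ + a·ω_rod·cosφ = +2.7697 m/s.
|V_P| = √(V_Px² + V_Py²) = 11.413 m/s.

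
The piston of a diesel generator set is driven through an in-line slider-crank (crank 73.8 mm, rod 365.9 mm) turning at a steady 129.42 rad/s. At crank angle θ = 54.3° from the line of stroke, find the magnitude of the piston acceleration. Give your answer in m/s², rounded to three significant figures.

643

ω = 129.4 rad/s
x(θ) = r cosθ + √(L² − r² sin²θ); with ω constant, a = ω²·d²x/dθ².
d²x/dθ² = −r cosθ − r²(cos2θ)/√u − r⁴ sin²2θ/(4u^{3/2}),  u = L² − r² sin²θ = 0.130291 m².
Substituting r = 0.0738 m, L = 0.3659 m, θ = 54.3°: d²x/dθ² = -0.038394 m.
a = ω²·d²x/dθ² = (129.4)²·(-0.038394) = -643.09 m/s²;  |a| = 643.09 m/s².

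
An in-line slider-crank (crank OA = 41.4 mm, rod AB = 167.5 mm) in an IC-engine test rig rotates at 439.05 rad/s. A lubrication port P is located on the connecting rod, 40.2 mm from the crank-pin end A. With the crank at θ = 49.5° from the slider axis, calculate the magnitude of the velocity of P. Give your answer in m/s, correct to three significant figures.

ω = 439.1 rad/s.  Crank-pin speed |V_A| = rω = 18.177 m/s, perpendicular to OA.
Rod angle: sinφ = −(r/L) sinθ ⇒ φ = -10.833°; ω_rod = −rω cosθ/√(L²−r²sin²θ) = -71.755 rad/s.
V_P = V_A + ω_rod × AP, with AP = 0.0402 m along the rod.
Components: V_Px = −rω sinθ − a·ω_rod·sinφ = -14.364 m/s;  V_Py = rω cosθ + a·ω_rod·cosφ = +8.9717 m/s.
|V_P| = √(V_Px² + V_Py²) = 16.935 m/s.

16.9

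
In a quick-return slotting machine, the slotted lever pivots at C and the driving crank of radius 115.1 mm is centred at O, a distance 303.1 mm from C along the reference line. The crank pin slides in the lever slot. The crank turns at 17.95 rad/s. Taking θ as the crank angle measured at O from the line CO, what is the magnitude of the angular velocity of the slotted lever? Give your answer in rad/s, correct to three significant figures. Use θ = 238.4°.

1.32

ω = 17.95 rad/s
Crank pin A relative to C: A = (d + r cosθ, r sinθ); lever angle φ = atan2(r sinθ, d + r cosθ).
Differentiating tanφ: φ̇ = rω(d cosθ + r)/(d² + r² + 2dr cosθ).
d² + r² + 2dr cosθ = |CA|² = 0.0685572 m²;  d cosθ + r = -0.04372 m.
|ω_lever| = |0.1151·17.95·-0.04372| / 0.0685572 = 1.3176 rad/s.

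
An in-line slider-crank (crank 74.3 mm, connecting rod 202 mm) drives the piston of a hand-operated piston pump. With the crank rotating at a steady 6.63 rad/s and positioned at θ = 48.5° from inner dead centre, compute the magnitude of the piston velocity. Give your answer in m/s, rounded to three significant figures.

ω = 6.63 rad/s
For an in-line slider-crank, x = r cosθ + √(L² − r² sin²θ), so v = −rω sinθ·[1 + r cosθ/√(L² − r² sin²θ)].
With r = 0.0743 m, L = 0.202 m, θ = 48.5°: √(L² − r² sin²θ) = 0.19418 m.
v = −0.0743·6.63·0.74896·[1 + 0.0743·0.66262/0.19418] = -0.46248 m/s.
|v| = 0.46248 m/s.

0.462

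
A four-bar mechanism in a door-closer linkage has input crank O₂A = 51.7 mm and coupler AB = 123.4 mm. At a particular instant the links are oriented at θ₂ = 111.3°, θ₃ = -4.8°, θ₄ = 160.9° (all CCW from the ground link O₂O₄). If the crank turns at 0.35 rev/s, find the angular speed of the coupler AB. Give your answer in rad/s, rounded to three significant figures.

2.84

ω₂ = 2.199 rad/s (from 0.35 rev/s).
Differentiating the loop-closure r₂e^{iθ₂}+r₃e^{iθ₃}=r₁+r₄e^{iθ₄} gives r₂ω₂e^{iθ₂}+r₃ω₃e^{iθ₃}=r₄ω₄e^{iθ₄}.
Eliminating the other unknown: ω₃ = r₂ω₂ sin(θ₄−θ₂) / [r₃ sin(θ₃−θ₄)].
Numerator sine = +0.76154; denominator sine = -0.24700.
Result = 0.0517·2.199·(+0.76154) / (0.1234·(-0.24700)) = -2.8407 rad/s; magnitude 2.8407 rad/s.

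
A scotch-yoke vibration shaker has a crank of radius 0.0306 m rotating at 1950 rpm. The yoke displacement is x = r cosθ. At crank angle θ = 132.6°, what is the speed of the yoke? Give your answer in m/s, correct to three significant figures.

4.60

ω = 204.2 rad/s (from 1950 rpm).
x = r cosθ ⇒ ẋ = −rω sinθ.
|v| = rω|sinθ| = 0.0306·204.2·|sin 132.6°| = 4.5996 m/s.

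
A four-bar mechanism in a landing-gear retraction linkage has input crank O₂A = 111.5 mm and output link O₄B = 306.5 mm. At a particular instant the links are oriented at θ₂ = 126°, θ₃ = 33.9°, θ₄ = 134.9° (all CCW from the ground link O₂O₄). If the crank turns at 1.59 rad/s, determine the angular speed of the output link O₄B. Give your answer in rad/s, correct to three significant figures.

0.589

ω₂ = 1.59 rad/s
Differentiating the loop-closure r₂e^{iθ₂}+r₃e^{iθ₃}=r₁+r₄e^{iθ₄} gives r₂ω₂e^{iθ₂}+r₃ω₃e^{iθ₃}=r₄ω₄e^{iθ₄}.
Eliminating the other unknown: ω₄ = r₂ω₂ sin(θ₂−θ₃) / [r₄ sin(θ₄−θ₃)].
Numerator sine = +0.99933; denominator sine = +0.98163.
Result = 0.1115·1.59·(+0.99933) / (0.3065·(+0.98163)) = +0.58885 rad/s; magnitude 0.58885 rad/s.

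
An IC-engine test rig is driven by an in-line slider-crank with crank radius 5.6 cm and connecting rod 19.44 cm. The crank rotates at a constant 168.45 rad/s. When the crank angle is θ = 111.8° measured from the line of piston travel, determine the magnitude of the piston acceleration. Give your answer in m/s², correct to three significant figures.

ω = 168.4 rad/s
x(θ) = r cosθ + √(L² − r² sin²θ); with ω constant, a = ω²·d²x/dθ².
d²x/dθ² = −r cosθ − r²(cos2θ)/√u − r⁴ sin²2θ/(4u^{3/2}),  u = L² − r² sin²θ = 0.0350879 m².
Substituting r = 0.056 m, L = 0.1944 m, θ = 111.8°: d²x/dθ² = +0.032743 m.
a = ω²·d²x/dθ² = (168.4)²·(+0.032743) = +929.08 m/s²;  |a| = 929.08 m/s².

929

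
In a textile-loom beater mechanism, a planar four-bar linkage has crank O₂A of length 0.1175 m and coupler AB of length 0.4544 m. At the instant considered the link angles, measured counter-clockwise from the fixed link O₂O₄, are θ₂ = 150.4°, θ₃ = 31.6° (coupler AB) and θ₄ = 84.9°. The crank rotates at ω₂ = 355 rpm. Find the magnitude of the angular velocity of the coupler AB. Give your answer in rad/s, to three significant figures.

10.9

ω₂ = 37.18 rad/s (from 355 rpm).
Differentiating the loop-closure r₂e^{iθ₂}+r₃e^{iθ₃}=r₁+r₄e^{iθ₄} gives r₂ω₂e^{iθ₂}+r₃ω₃e^{iθ₃}=r₄ω₄e^{iθ₄}.
Eliminating the other unknown: ω₃ = r₂ω₂ sin(θ₄−θ₂) / [r₃ sin(θ₃−θ₄)].
Numerator sine = -0.90996; denominator sine = -0.80178.
Result = 0.1175·37.18·(-0.90996) / (0.4544·(-0.80178)) = +10.91 rad/s; magnitude 10.91 rad/s.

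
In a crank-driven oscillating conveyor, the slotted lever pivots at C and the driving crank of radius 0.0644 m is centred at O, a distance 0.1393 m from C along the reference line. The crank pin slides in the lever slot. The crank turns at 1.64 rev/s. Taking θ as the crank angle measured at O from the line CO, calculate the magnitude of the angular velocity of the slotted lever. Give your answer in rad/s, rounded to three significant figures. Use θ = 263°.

ω = 10.3 rad/s (from 1.64 rev/s).
Crank pin A relative to C: A = (d + r cosθ, r sinθ); lever angle φ = atan2(r sinθ, d + r cosθ).
Differentiating tanφ: φ̇ = rω(d cosθ + r)/(d² + r² + 2dr cosθ).
d² + r² + 2dr cosθ = |CA|² = 0.0213653 m²;  d cosθ + r = +0.047424 m.
|ω_lever| = |0.0644·10.3·+0.047424| / 0.0213653 = 1.473 rad/s.

1.47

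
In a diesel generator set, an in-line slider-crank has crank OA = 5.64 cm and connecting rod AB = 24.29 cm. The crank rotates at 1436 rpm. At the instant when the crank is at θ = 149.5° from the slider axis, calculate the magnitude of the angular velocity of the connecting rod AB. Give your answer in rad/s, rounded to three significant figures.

ω = 150.4 rad/s (converted from 1436 rpm).
The rod makes angle φ with the slider axis where L sinφ = r sinθ; differentiating, L cosφ·φ̇ = r ω cosθ.
L cosφ = √(L² − r² sin²θ) = 0.24121 m.
|ω_rod| = r ω |cosθ| / √(L² − r² sin²θ) = 0.0564·150.4·0.86163/0.24121 = 30.296 rad/s.

30.3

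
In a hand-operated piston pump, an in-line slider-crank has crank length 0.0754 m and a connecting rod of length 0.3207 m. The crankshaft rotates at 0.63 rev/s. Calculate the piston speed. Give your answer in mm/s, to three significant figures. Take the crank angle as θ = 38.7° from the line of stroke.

ω = 2π·0.63 = 3.958 rad/s
For an in-line slider-crank, x = r cosθ + √(L² − r² sin²θ), so v = −rω sinθ·[1 + r cosθ/√(L² − r² sin²θ)].
With r = 0.0754 m, L = 0.3207 m, θ = 38.7°: √(L² − r² sin²θ) = 0.31722 m.
v = −0.0754·3.958·0.62524·[1 + 0.0754·0.78043/0.31722] = -0.22123 m/s.
|v| = 0.22123 m/s = 221.23 mm/s.

221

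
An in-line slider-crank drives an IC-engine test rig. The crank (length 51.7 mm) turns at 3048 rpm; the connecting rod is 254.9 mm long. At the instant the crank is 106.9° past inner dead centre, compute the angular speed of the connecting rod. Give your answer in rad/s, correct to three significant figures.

19.2

ω = 319.2 rad/s (converted from 3048 rpm).
The rod makes angle φ with the slider axis where L sinφ = r sinθ; differentiating, L cosφ·φ̇ = r ω cosθ.
L cosφ = √(L² − r² sin²θ) = 0.25005 m.
|ω_rod| = r ω |cosθ| / √(L² − r² sin²θ) = 0.0517·319.2·0.29070/0.25005 = 19.184 rad/s.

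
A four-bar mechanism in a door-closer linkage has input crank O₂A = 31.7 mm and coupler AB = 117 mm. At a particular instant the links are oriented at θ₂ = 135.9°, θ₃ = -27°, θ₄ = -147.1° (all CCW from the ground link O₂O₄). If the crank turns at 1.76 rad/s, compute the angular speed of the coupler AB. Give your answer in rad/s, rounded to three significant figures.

0.537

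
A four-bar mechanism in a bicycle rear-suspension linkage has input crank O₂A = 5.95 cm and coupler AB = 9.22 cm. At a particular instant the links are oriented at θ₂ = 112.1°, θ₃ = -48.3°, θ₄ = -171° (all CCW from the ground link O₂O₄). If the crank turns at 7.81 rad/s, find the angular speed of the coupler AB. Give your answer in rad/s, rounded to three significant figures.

ω₂ = 7.81 rad/s
Differentiating the loop-closure r₂e^{iθ₂}+r₃e^{iθ₃}=r₁+r₄e^{iθ₄} gives r₂ω₂e^{iθ₂}+r₃ω₃e^{iθ₃}=r₄ω₄e^{iθ₄}.
Eliminating the other unknown: ω₃ = r₂ω₂ sin(θ₄−θ₂) / [r₃ sin(θ₃−θ₄)].
Numerator sine = +0.97398; denominator sine = +0.84151.
Result = 0.0595·7.81·(+0.97398) / (0.0922·(+0.84151)) = +5.8335 rad/s; magnitude 5.8335 rad/s.

5.83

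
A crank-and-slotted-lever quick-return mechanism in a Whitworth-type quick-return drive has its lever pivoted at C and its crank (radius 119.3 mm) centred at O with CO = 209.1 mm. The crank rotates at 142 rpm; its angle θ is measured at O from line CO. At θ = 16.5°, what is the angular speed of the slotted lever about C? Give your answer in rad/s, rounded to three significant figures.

ω = 14.87 rad/s (from 142 rpm).
Crank pin A relative to C: A = (d + r cosθ, r sinθ); lever angle φ = atan2(r sinθ, d + r cosθ).
Differentiating tanφ: φ̇ = rω(d cosθ + r)/(d² + r² + 2dr cosθ).
d² + r² + 2dr cosθ = |CA|² = 0.105792 m²;  d cosθ + r = +0.31979 m.
|ω_lever| = |0.1193·14.87·+0.31979| / 0.105792 = 5.3625 rad/s.

5.36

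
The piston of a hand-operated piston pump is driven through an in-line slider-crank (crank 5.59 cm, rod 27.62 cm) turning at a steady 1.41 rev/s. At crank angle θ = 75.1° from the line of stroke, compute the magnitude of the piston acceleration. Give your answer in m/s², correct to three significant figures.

ω = 2π·1.41 = 8.859 rad/s
x(θ) = r cosθ + √(L² − r² sin²θ); with ω constant, a = ω²·d²x/dθ².
d²x/dθ² = −r cosθ − r²(cos2θ)/√u − r⁴ sin²2θ/(4u^{3/2}),  u = L² − r² sin²θ = 0.0733682 m².
Substituting r = 0.0559 m, L = 0.2762 m, θ = 75.1°: d²x/dθ² = -0.0043932 m.
a = ω²·d²x/dθ² = (8.859)²·(-0.0043932) = -0.34481 m/s²;  |a| = 0.34481 m/s².

0.345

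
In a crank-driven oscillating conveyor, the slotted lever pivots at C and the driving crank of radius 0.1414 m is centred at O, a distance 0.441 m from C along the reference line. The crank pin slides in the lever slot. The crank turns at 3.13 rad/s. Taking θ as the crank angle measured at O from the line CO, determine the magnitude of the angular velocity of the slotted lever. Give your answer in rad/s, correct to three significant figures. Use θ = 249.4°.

ω = 3.13 rad/s
Crank pin A relative to C: A = (d + r cosθ, r sinθ); lever angle φ = atan2(r sinθ, d + r cosθ).
Differentiating tanφ: φ̇ = rω(d cosθ + r)/(d² + r² + 2dr cosθ).
d² + r² + 2dr cosθ = |CA|² = 0.170595 m²;  d cosθ + r = -0.013762 m.
|ω_lever| = |0.1414·3.13·-0.013762| / 0.170595 = 0.035704 rad/s.

0.0357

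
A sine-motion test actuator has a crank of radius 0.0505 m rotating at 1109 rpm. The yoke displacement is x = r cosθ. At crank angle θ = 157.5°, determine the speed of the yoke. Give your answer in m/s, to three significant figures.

2.24

ω = 116.1 rad/s (from 1109 rpm).
x = r cosθ ⇒ ẋ = −rω sinθ.
|v| = rω|sinθ| = 0.0505·116.1·|sin 157.5°| = 2.2444 m/s.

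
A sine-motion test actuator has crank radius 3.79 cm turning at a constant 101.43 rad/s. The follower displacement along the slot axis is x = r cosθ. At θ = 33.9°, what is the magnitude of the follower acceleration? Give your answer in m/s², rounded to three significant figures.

324

ω = 101.4 rad/s
x = r cosθ ⇒ ẍ = −rω² cosθ (ω constant).
|a| = rω²|cosθ| = 0.0379·(101.4)²·|cos 33.9°| = 323.64 m/s².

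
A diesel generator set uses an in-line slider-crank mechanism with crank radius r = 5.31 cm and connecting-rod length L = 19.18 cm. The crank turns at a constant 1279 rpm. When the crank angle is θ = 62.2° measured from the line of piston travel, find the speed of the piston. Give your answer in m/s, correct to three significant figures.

7.13

ω = 2π·1279/60 = 133.9 rad/s
For an in-line slider-crank, x = r cosθ + √(L² − r² sin²θ), so v = −rω sinθ·[1 + r cosθ/√(L² − r² sin²θ)].
With r = 0.0531 m, L = 0.1918 m, θ = 62.2°: √(L² − r² sin²θ) = 0.18596 m.
v = −0.0531·133.9·0.88458·[1 + 0.0531·0.46639/0.18596] = -7.129 m/s.
|v| = 7.129 m/s.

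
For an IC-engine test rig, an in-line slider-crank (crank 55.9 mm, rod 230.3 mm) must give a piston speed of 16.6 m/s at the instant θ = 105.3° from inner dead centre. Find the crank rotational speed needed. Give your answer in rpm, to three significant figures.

For an in-line slider-crank, |v_piston| = rω|sinθ|·[1 + r cosθ/√(L² − r² sin²θ)].
With r = 0.0559 m, L = 0.2303 m, θ = 105.3°: the bracketed kinematic factor |dx/dθ| = 0.050367 m.
ω = v/|dx/dθ| = 16.6/0.050367 = 329.58 rad/s.
N = 60ω/(2π) = 3147.3 rpm.

3150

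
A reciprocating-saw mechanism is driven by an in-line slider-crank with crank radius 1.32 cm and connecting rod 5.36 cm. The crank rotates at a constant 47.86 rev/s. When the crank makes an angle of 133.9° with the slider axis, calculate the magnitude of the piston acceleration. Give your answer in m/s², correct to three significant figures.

ω = 2π·47.9 = 300.7 rad/s
x(θ) = r cosθ + √(L² − r² sin²θ); with ω constant, a = ω²·d²x/dθ².
d²x/dθ² = −r cosθ − r²(cos2θ)/√u − r⁴ sin²2θ/(4u^{3/2}),  u = L² − r² sin²θ = 0.0027825 m².
Substituting r = 0.0132 m, L = 0.0536 m, θ = 133.9°: d²x/dθ² = +0.0092281 m.
a = ω²·d²x/dθ² = (300.7)²·(+0.0092281) = +834.48 m/s²;  |a| = 834.48 m/s².

834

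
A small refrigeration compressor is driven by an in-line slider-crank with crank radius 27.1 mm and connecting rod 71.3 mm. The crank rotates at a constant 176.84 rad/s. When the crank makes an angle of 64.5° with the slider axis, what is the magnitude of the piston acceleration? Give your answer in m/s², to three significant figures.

ω = 176.8 rad/s
x(θ) = r cosθ + √(L² − r² sin²θ); with ω constant, a = ω²·d²x/dθ².
d²x/dθ² = −r cosθ − r²(cos2θ)/√u − r⁴ sin²2θ/(4u^{3/2}),  u = L² − r² sin²θ = 0.0044854 m².
Substituting r = 0.0271 m, L = 0.0713 m, θ = 64.5°: d²x/dθ² = -0.005037 m.
a = ω²·d²x/dθ² = (176.8)²·(-0.005037) = -157.52 m/s²;  |a| = 157.52 m/s².

158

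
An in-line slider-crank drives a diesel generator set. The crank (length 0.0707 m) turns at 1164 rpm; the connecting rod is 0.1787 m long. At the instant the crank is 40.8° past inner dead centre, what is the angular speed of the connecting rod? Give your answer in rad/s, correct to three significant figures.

37.8

ω = 121.9 rad/s (converted from 1164 rpm).
The rod makes angle φ with the slider axis where L sinφ = r sinθ; differentiating, L cosφ·φ̇ = r ω cosθ.
L cosφ = √(L² − r² sin²θ) = 0.17263 m.
|ω_rod| = r ω |cosθ| / √(L² − r² sin²θ) = 0.0707·121.9·0.75700/0.17263 = 37.791 rad/s.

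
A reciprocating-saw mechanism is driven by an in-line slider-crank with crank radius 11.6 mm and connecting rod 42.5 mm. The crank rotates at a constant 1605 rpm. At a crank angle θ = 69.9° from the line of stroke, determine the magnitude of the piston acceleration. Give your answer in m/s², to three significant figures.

ω = 2π·1605/60 = 168.1 rad/s
x(θ) = r cosθ + √(L² − r² sin²θ); with ω constant, a = ω²·d²x/dθ².
d²x/dθ² = −r cosθ − r²(cos2θ)/√u − r⁴ sin²2θ/(4u^{3/2}),  u = L² − r² sin²θ = 0.00168758 m².
Substituting r = 0.0116 m, L = 0.0425 m, θ = 69.9°: d²x/dθ² = -0.0015118 m.
a = ω²·d²x/dθ² = (168.1)²·(-0.0015118) = -42.707 m/s²;  |a| = 42.707 m/s².

42.7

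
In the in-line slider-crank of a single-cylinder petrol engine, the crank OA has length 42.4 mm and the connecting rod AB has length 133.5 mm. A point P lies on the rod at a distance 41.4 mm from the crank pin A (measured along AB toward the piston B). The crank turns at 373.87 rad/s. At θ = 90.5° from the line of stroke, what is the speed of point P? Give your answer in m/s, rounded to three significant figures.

15.8

ω = 373.9 rad/s.  Crank-pin speed |V_A| = rω = 15.852 m/s, perpendicular to OA.
Rod angle: sinφ = −(r/L) sinθ ⇒ φ = -18.517°; ω_rod = −rω cosθ/√(L²−r²sin²θ) = +1.0928 rad/s.
V_P = V_A + ω_rod × AP, with AP = 0.0414 m along the rod.
Components: V_Px = −rω sinθ − a·ω_rod·sinφ = -15.837 m/s;  V_Py = rω cosθ + a·ω_rod·cosφ = -0.095435 m/s.
|V_P| = √(V_Px² + V_Py²) = 15.837 m/s.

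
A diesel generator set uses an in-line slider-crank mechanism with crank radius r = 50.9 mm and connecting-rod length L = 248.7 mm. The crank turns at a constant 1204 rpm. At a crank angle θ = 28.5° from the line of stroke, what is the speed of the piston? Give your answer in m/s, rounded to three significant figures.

3.62

ω = 2π·1204/60 = 126.1 rad/s
For an in-line slider-crank, x = r cosθ + √(L² − r² sin²θ), so v = −rω sinθ·[1 + r cosθ/√(L² − r² sin²θ)].
With r = 0.0509 m, L = 0.2487 m, θ = 28.5°: √(L² − r² sin²θ) = 0.24751 m.
v = −0.0509·126.1·0.47716·[1 + 0.0509·0.87882/0.24751] = -3.6156 m/s.
|v| = 3.6156 m/s.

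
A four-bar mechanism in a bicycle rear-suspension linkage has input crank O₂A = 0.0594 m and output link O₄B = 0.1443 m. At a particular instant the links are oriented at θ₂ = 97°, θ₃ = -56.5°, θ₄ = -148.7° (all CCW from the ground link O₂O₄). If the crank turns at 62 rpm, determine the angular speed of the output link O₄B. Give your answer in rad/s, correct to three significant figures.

ω₂ = 6.493 rad/s (from 62 rpm).
Differentiating the loop-closure r₂e^{iθ₂}+r₃e^{iθ₃}=r₁+r₄e^{iθ₄} gives r₂ω₂e^{iθ₂}+r₃ω₃e^{iθ₃}=r₄ω₄e^{iθ₄}.
Eliminating the other unknown: ω₄ = r₂ω₂ sin(θ₂−θ₃) / [r₄ sin(θ₄−θ₃)].
Numerator sine = +0.44620; denominator sine = -0.99926.
Result = 0.0594·6.493·(+0.44620) / (0.1443·(-0.99926)) = -1.1934 rad/s; magnitude 1.1934 rad/s.

1.19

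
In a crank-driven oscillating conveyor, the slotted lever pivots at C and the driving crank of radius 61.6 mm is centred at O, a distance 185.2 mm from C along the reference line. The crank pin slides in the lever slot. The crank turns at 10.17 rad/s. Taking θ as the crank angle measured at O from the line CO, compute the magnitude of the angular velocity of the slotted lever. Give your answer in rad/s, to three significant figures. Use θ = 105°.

0.266

ω = 10.17 rad/s
Crank pin A relative to C: A = (d + r cosθ, r sinθ); lever angle φ = atan2(r sinθ, d + r cosθ).
Differentiating tanφ: φ̇ = rω(d cosθ + r)/(d² + r² + 2dr cosθ).
d² + r² + 2dr cosθ = |CA|² = 0.0321882 m²;  d cosθ + r = +0.013667 m.
|ω_lever| = |0.0616·10.17·+0.013667| / 0.0321882 = 0.26599 rad/s.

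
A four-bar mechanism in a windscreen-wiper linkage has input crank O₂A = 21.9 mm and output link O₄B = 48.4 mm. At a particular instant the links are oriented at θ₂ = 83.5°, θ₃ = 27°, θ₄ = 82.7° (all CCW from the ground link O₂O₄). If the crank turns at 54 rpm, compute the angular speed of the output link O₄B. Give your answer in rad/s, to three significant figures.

2.58

ω₂ = 5.655 rad/s (from 54 rpm).
Differentiating the loop-closure r₂e^{iθ₂}+r₃e^{iθ₃}=r₁+r₄e^{iθ₄} gives r₂ω₂e^{iθ₂}+r₃ω₃e^{iθ₃}=r₄ω₄e^{iθ₄}.
Eliminating the other unknown: ω₄ = r₂ω₂ sin(θ₂−θ₃) / [r₄ sin(θ₄−θ₃)].
Numerator sine = +0.83389; denominator sine = +0.82610.
Result = 0.0219·5.655·(+0.83389) / (0.0484·(+0.82610)) = +2.5828 rad/s; magnitude 2.5828 rad/s.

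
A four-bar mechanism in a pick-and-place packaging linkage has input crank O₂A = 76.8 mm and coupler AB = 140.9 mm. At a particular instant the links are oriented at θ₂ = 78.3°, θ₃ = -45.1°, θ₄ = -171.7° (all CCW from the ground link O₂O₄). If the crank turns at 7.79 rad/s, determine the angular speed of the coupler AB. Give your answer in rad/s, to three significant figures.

ω₂ = 7.79 rad/s
Differentiating the loop-closure r₂e^{iθ₂}+r₃e^{iθ₃}=r₁+r₄e^{iθ₄} gives r₂ω₂e^{iθ₂}+r₃ω₃e^{iθ₃}=r₄ω₄e^{iθ₄}.
Eliminating the other unknown: ω₃ = r₂ω₂ sin(θ₄−θ₂) / [r₃ sin(θ₃−θ₄)].
Numerator sine = +0.93969; denominator sine = +0.80282.
Result = 0.0768·7.79·(+0.93969) / (0.1409·(+0.80282)) = +4.97 rad/s; magnitude 4.97 rad/s.

4.97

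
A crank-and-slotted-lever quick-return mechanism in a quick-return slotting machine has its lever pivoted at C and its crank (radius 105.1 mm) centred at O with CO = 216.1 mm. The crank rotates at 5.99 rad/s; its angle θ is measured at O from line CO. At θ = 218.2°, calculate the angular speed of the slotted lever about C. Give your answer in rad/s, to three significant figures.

1.85

ω = 5.99 rad/s
Crank pin A relative to C: A = (d + r cosθ, r sinθ); lever angle φ = atan2(r sinθ, d + r cosθ).
Differentiating tanφ: φ̇ = rω(d cosθ + r)/(d² + r² + 2dr cosθ).
d² + r² + 2dr cosθ = |CA|² = 0.0220483 m²;  d cosθ + r = -0.064724 m.
|ω_lever| = |0.1051·5.99·-0.064724| / 0.0220483 = 1.8481 rad/s.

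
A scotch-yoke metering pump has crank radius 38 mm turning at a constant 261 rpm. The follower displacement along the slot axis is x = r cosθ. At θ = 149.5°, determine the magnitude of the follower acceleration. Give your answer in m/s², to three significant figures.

24.5

ω = 27.33 rad/s (from 261 rpm).
x = r cosθ ⇒ ẍ = −rω² cosθ (ω constant).
|a| = rω²|cosθ| = 0.038·(27.33)²·|cos 149.5°| = 24.459 m/s².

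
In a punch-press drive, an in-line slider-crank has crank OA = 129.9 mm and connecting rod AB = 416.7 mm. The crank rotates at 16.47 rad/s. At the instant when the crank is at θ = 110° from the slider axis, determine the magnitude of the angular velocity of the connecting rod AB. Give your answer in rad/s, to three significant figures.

ω = 16.47 rad/s
The rod makes angle φ with the slider axis where L sinφ = r sinθ; differentiating, L cosφ·φ̇ = r ω cosθ.
L cosφ = √(L² − r² sin²θ) = 0.39842 m.
|ω_rod| = r ω |cosθ| / √(L² − r² sin²θ) = 0.1299·16.47·0.34202/0.39842 = 1.8366 rad/s.

1.84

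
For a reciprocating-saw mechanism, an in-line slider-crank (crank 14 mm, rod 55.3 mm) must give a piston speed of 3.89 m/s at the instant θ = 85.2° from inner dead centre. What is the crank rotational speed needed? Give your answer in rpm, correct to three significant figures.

For an in-line slider-crank, |v_piston| = rω|sinθ|·[1 + r cosθ/√(L² − r² sin²θ)].
With r = 0.014 m, L = 0.0553 m, θ = 85.2°: the bracketed kinematic factor |dx/dθ| = 0.014256 m.
ω = v/|dx/dθ| = 3.89/0.014256 = 272.86 rad/s.
N = 60ω/(2π) = 2605.6 rpm.

2610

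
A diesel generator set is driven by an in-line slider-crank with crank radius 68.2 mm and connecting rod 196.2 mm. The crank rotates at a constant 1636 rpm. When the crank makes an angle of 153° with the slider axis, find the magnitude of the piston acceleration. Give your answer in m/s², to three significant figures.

1360

ω = 2π·1636/60 = 171.3 rad/s
x(θ) = r cosθ + √(L² − r² sin²θ); with ω constant, a = ω²·d²x/dθ².
d²x/dθ² = −r cosθ − r²(cos2θ)/√u − r⁴ sin²2θ/(4u^{3/2}),  u = L² − r² sin²θ = 0.0375358 m².
Substituting r = 0.0682 m, L = 0.1962 m, θ = 153°: d²x/dθ² = +0.046169 m.
a = ω²·d²x/dθ² = (171.3)²·(+0.046169) = +1355.1 m/s²;  |a| = 1355.1 m/s².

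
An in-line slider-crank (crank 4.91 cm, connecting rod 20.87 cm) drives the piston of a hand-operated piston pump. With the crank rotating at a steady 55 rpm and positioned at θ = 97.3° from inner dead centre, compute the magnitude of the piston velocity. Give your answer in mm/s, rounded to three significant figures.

272

ω = 2π·55/60 = 5.76 rad/s
For an in-line slider-crank, x = r cosθ + √(L² − r² sin²θ), so v = −rω sinθ·[1 + r cosθ/√(L² − r² sin²θ)].
With r = 0.0491 m, L = 0.2087 m, θ = 97.3°: √(L² − r² sin²θ) = 0.20294 m.
v = −0.0491·5.76·0.99189·[1 + 0.0491·-0.12706/0.20294] = -0.27188 m/s.
|v| = 0.27188 m/s = 271.88 mm/s.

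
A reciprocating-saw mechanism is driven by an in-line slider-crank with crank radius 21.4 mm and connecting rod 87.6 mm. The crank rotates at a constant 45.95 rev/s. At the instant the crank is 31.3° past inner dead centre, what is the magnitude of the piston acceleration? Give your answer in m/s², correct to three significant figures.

1730

ω = 2π·46 = 288.7 rad/s
x(θ) = r cosθ + √(L² − r² sin²θ); with ω constant, a = ω²·d²x/dθ².
d²x/dθ² = −r cosθ − r²(cos2θ)/√u − r⁴ sin²2θ/(4u^{3/2}),  u = L² − r² sin²θ = 0.00755016 m².
Substituting r = 0.0214 m, L = 0.0876 m, θ = 31.3°: d²x/dθ² = -0.020774 m.
a = ω²·d²x/dθ² = (288.7)²·(-0.020774) = -1731.6 m/s²;  |a| = 1731.6 m/s².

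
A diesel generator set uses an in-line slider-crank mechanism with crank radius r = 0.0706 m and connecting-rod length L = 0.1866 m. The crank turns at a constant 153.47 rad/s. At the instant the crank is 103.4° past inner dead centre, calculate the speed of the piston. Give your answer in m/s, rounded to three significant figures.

9.55

ω = 153.5 rad/s
For an in-line slider-crank, x = r cosθ + √(L² − r² sin²θ), so v = −rω sinθ·[1 + r cosθ/√(L² − r² sin²θ)].
With r = 0.0706 m, L = 0.1866 m, θ = 103.4°: √(L² − r² sin²θ) = 0.1735 m.
v = −0.0706·153.5·0.97278·[1 + 0.0706·-0.23175/0.1735] = -9.5461 m/s.
|v| = 9.5461 m/s.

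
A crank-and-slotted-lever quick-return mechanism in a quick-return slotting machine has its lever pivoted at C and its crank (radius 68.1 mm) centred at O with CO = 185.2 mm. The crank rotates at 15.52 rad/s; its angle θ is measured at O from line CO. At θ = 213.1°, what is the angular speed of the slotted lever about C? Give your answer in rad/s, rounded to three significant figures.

5.17

ω = 15.52 rad/s
Crank pin A relative to C: A = (d + r cosθ, r sinθ); lever angle φ = atan2(r sinθ, d + r cosθ).
Differentiating tanφ: φ̇ = rω(d cosθ + r)/(d² + r² + 2dr cosθ).
d² + r² + 2dr cosθ = |CA|² = 0.0178058 m²;  d cosθ + r = -0.087046 m.
|ω_lever| = |0.0681·15.52·-0.087046| / 0.0178058 = 5.1668 rad/s.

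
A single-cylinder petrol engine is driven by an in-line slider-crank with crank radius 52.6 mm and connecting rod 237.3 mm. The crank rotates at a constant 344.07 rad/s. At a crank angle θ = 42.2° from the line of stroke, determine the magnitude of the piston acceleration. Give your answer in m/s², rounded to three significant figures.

4770

ω = 344.1 rad/s
x(θ) = r cosθ + √(L² − r² sin²θ); with ω constant, a = ω²·d²x/dθ².
d²x/dθ² = −r cosθ − r²(cos2θ)/√u − r⁴ sin²2θ/(4u^{3/2}),  u = L² − r² sin²θ = 0.0550629 m².
Substituting r = 0.0526 m, L = 0.2373 m, θ = 42.2°: d²x/dθ² = -0.040264 m.
a = ω²·d²x/dθ² = (344.1)²·(-0.040264) = -4766.6 m/s²;  |a| = 4766.6 m/s².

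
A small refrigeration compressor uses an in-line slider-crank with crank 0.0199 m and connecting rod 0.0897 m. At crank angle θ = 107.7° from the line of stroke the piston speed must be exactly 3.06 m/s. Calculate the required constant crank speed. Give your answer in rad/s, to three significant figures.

For an in-line slider-crank, |v_piston| = rω|sinθ|·[1 + r cosθ/√(L² − r² sin²θ)].
With r = 0.0199 m, L = 0.0897 m, θ = 107.7°: the bracketed kinematic factor |dx/dθ| = 0.01765 m.
ω = v/|dx/dθ| = 3.06/0.01765 = 173.37 rad/s.

173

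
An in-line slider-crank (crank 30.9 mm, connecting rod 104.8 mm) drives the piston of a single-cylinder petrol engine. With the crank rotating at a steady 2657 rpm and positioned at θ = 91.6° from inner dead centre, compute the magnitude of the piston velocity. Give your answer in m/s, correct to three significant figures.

8.52

ω = 2π·2657/60 = 278.2 rad/s
For an in-line slider-crank, x = r cosθ + √(L² − r² sin²θ), so v = −rω sinθ·[1 + r cosθ/√(L² − r² sin²θ)].
With r = 0.0309 m, L = 0.1048 m, θ = 91.6°: √(L² − r² sin²θ) = 0.10014 m.
v = −0.0309·278.2·0.99961·[1 + 0.0309·-0.02792/0.10014] = -8.5202 m/s.
|v| = 8.5202 m/s.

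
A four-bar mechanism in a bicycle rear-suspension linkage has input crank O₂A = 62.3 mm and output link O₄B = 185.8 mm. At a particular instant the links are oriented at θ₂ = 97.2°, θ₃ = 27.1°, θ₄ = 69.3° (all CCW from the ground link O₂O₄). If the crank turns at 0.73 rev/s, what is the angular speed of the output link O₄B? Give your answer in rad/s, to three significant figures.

ω₂ = 4.587 rad/s (from 0.73 rev/s).
Differentiating the loop-closure r₂e^{iθ₂}+r₃e^{iθ₃}=r₁+r₄e^{iθ₄} gives r₂ω₂e^{iθ₂}+r₃ω₃e^{iθ₃}=r₄ω₄e^{iθ₄}.
Eliminating the other unknown: ω₄ = r₂ω₂ sin(θ₂−θ₃) / [r₄ sin(θ₄−θ₃)].
Numerator sine = +0.94029; denominator sine = +0.67172.
Result = 0.0623·4.587·(+0.94029) / (0.1858·(+0.67172)) = +2.1529 rad/s; magnitude 2.1529 rad/s.

2.15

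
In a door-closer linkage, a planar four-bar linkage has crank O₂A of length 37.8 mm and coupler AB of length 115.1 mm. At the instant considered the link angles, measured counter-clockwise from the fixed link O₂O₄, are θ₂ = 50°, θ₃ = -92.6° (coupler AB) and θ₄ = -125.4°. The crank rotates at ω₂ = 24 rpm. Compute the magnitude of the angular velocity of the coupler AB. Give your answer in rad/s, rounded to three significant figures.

0.122

ω₂ = 2.513 rad/s (from 24 rpm).
Differentiating the loop-closure r₂e^{iθ₂}+r₃e^{iθ₃}=r₁+r₄e^{iθ₄} gives r₂ω₂e^{iθ₂}+r₃ω₃e^{iθ₃}=r₄ω₄e^{iθ₄}.
Eliminating the other unknown: ω₃ = r₂ω₂ sin(θ₄−θ₂) / [r₃ sin(θ₃−θ₄)].
Numerator sine = -0.08020; denominator sine = +0.54171.
Result = 0.0378·2.513·(-0.08020) / (0.1151·(+0.54171)) = -0.1222 rad/s; magnitude 0.1222 rad/s.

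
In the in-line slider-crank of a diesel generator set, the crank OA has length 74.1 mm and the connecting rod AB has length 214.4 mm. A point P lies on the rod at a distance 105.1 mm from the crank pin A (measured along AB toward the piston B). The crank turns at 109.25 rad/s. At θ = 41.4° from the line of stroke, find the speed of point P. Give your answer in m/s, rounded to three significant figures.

6.80

ω = 109.2 rad/s.  Crank-pin speed |V_A| = rω = 8.0954 m/s, perpendicular to OA.
Rod angle: sinφ = −(r/L) sinθ ⇒ φ = -13.212°; ω_rod = −rω cosθ/√(L²−r²sin²θ) = -29.093 rad/s.
V_P = V_A + ω_rod × AP, with AP = 0.1051 m along the rod.
Components: V_Px = −rω sinθ − a·ω_rod·sinφ = -6.0525 m/s;  V_Py = rω cosθ + a·ω_rod·cosφ = +3.0957 m/s.
|V_P| = √(V_Px² + V_Py²) = 6.7982 m/s.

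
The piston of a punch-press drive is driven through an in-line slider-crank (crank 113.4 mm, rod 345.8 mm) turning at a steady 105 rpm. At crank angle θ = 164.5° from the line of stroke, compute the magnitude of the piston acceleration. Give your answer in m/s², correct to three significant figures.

9.31

ω = 2π·105/60 = 11 rad/s
x(θ) = r cosθ + √(L² − r² sin²θ); with ω constant, a = ω²·d²x/dθ².
d²x/dθ² = −r cosθ − r²(cos2θ)/√u − r⁴ sin²2θ/(4u^{3/2}),  u = L² − r² sin²θ = 0.118659 m².
Substituting r = 0.1134 m, L = 0.3458 m, θ = 164.5°: d²x/dθ² = +0.077008 m.
a = ω²·d²x/dθ² = (11)²·(+0.077008) = +9.3105 m/s²;  |a| = 9.3105 m/s².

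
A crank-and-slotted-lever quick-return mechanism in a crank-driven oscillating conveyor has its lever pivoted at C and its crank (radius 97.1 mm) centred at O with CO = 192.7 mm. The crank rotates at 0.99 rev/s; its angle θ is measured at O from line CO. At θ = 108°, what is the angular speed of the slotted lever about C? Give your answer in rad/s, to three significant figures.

0.648

ω = 6.22 rad/s (from 0.99 rev/s).
Crank pin A relative to C: A = (d + r cosθ, r sinθ); lever angle φ = atan2(r sinθ, d + r cosθ).
Differentiating tanφ: φ̇ = rω(d cosθ + r)/(d² + r² + 2dr cosθ).
d² + r² + 2dr cosθ = |CA|² = 0.0349976 m²;  d cosθ + r = +0.037552 m.
|ω_lever| = |0.0971·6.22·+0.037552| / 0.0349976 = 0.64809 rad/s.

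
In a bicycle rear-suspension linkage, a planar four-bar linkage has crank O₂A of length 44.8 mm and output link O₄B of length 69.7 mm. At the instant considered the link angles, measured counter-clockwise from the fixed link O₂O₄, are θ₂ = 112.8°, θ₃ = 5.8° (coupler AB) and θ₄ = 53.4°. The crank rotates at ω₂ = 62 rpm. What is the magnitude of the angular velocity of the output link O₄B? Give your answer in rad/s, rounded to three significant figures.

ω₂ = 6.493 rad/s (from 62 rpm).
Differentiating the loop-closure r₂e^{iθ₂}+r₃e^{iθ₃}=r₁+r₄e^{iθ₄} gives r₂ω₂e^{iθ₂}+r₃ω₃e^{iθ₃}=r₄ω₄e^{iθ₄}.
Eliminating the other unknown: ω₄ = r₂ω₂ sin(θ₂−θ₃) / [r₄ sin(θ₄−θ₃)].
Numerator sine = +0.95630; denominator sine = +0.73846.
Result = 0.0448·6.493·(+0.95630) / (0.0697·(+0.73846)) = +5.4043 rad/s; magnitude 5.4043 rad/s.

5.40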